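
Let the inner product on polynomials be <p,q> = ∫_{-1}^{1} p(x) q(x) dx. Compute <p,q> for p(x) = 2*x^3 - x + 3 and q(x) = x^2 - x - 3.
<p,q> = -242/15

Expand the product: p(x)·q(x) = 2*x^5 - 2*x^4 - 7*x^3 + 4*x^2 - 9.
∫_{-1}^{1} of each monomial x^k gives [2/(k+1) if k even, 0 if k odd]. Integrating term-by-term (or equivalently evaluating the antiderivative F(x) = x^6/3 - 2*x^5/5 - 7*x^4/4 + 4*x^3/3 - 9*x at the endpoints):
  F(1) − F(−1) = -569/60 − (133/20) = -242/15.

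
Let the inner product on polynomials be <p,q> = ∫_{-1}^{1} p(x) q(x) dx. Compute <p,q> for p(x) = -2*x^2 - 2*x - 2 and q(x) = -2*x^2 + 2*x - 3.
<p,q> = 88/5

Expand the product: p(x)·q(x) = 4*x^4 + 6*x^2 + 2*x + 6.
∫_{-1}^{1} of each monomial x^k gives [2/(k+1) if k even, 0 if k odd]. Integrating term-by-term (or equivalently evaluating the antiderivative F(x) = 4*x^5/5 + 2*x^3 + x^2 + 6*x at the endpoints):
  F(1) − F(−1) = 49/5 − (-39/5) = 88/5.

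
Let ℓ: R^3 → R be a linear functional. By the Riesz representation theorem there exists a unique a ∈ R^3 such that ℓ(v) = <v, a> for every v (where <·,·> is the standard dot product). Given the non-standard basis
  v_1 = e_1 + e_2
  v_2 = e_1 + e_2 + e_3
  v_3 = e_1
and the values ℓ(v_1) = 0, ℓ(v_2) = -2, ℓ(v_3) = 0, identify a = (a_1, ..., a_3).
a = (0, 0, -2)

Write a = (a_1, ..., a_3) in the standard basis. For each basis vector v_i, ℓ(v_i) = <v_i, a> is a linear equation in the a_j's. Collect the n equations into a matrix system V a = ℓ, where row i of V is v_i (expressed in the standard basis). Since V is invertible (lower-triangular with 1s on the diagonal, up to permutation), solve by back-substitution:
  V =
[[1, 1, 0],
 [1, 1, 1],
 [1, 0, 0]]
  V a = (0, -2, 0)
Solving gives a = (0, 0, -2).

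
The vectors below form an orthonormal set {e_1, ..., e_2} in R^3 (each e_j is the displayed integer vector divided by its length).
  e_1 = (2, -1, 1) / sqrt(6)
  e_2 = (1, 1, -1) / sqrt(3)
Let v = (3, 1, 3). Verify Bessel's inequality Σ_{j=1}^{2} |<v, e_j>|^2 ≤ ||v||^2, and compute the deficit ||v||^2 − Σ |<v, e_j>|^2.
Σ |<v, e_j>|^2 = 11; ||v||^2 = 19; deficit = 8

Write each e_j = u_j / sqrt(<u_j, u_j>) where u_j is the displayed integer vector. Then <v, e_j> = <v, u_j> / sqrt(<u_j, u_j>), so |<v, e_j>|^2 = <v, u_j>^2 / <u_j, u_j>.
Coefficients: <v, e_1> = 8/sqrt(6), <v, e_2> = 1/sqrt(3).
Square and sum: Σ |<v, e_j>|^2 = 11.
Compute ||v||^2 = v·v = 19.
Deficit = 19 − 11 = 8 ≥ 0, confirming Bessel's inequality. (The deficit equals ||v − Σ <v,e_j> e_j||^2, the squared distance from v to span{e_j}.)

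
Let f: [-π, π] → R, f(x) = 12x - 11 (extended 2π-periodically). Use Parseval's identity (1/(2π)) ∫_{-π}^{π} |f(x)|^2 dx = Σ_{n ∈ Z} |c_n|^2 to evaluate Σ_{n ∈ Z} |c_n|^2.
Σ |c_n|^2 = 48π^2 + 121

Expand and integrate term by term over [-π, π]:
  ∫ (12x)^2 dx = 144·(2π^3/3); ∫ 2·12·(-11)·x dx = 0 (odd integrand); ∫ (-11)^2 dx = 121·2π.
So (1/(2π)) ∫_{-π}^{π} (12x - 11)^2 dx = 144π^2/3 + 121 = 48π^2 + 121.
Parseval ⇒ Σ |c_n|^2 = 48π^2 + 121.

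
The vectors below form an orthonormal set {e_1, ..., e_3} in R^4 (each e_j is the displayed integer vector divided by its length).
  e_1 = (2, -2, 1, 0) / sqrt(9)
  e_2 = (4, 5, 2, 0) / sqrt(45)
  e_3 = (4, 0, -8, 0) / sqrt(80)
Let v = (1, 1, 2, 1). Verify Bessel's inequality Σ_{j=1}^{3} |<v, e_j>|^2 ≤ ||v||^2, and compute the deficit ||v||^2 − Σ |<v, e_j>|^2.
Σ |<v, e_j>|^2 = 6; ||v||^2 = 7; deficit = 1

Write each e_j = u_j / sqrt(<u_j, u_j>) where u_j is the displayed integer vector. Then <v, e_j> = <v, u_j> / sqrt(<u_j, u_j>), so |<v, e_j>|^2 = <v, u_j>^2 / <u_j, u_j>.
Coefficients: <v, e_1> = 2/sqrt(9), <v, e_2> = 13/sqrt(45), <v, e_3> = -12/sqrt(80).
Square and sum: Σ |<v, e_j>|^2 = 6.
Compute ||v||^2 = v·v = 7.
Deficit = 7 − 6 = 1 ≥ 0, confirming Bessel's inequality. (The deficit equals ||v − Σ <v,e_j> e_j||^2, the squared distance from v to span{e_j}.)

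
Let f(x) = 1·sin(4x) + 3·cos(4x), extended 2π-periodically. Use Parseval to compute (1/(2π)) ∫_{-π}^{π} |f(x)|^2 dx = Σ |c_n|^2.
Σ |c_n|^2 = 5

Expand |f|^2 and use orthogonality of {sin(nx), cos(mx)} on [-π, π]:
  ∫_{-π}^{π} sin(nx)^2 dx = π, ∫ cos(mx)^2 dx = π, and cross terms integrate to 0.
So ∫_{-π}^{π} f(x)^2 dx = 1^2 · π + 3^2 · π = (1 + 9)π.
Divide by 2π: (1 + 9)/2 = 5.
By Parseval, this equals Σ |c_n|^2.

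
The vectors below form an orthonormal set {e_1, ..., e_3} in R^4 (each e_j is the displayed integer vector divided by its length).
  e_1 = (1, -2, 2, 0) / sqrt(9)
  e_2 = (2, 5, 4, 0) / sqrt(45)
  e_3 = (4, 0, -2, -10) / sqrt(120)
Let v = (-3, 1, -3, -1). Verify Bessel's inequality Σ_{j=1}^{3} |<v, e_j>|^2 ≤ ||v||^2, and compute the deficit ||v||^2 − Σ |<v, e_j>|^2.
Σ |<v, e_j>|^2 = 52/3; ||v||^2 = 20; deficit = 8/3

Write each e_j = u_j / sqrt(<u_j, u_j>) where u_j is the displayed integer vector. Then <v, e_j> = <v, u_j> / sqrt(<u_j, u_j>), so |<v, e_j>|^2 = <v, u_j>^2 / <u_j, u_j>.
Coefficients: <v, e_1> = -11/sqrt(9), <v, e_2> = -13/sqrt(45), <v, e_3> = 4/sqrt(120).
Square and sum: Σ |<v, e_j>|^2 = 52/3.
Compute ||v||^2 = v·v = 20.
Deficit = 20 − 52/3 = 8/3 ≥ 0, confirming Bessel's inequality. (The deficit equals ||v − Σ <v,e_j> e_j||^2, the squared distance from v to span{e_j}.)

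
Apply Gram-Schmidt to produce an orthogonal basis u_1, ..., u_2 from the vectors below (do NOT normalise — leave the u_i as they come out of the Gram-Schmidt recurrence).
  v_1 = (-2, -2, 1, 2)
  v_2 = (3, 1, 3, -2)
Orthogonal basis:
  u_1 = (-2, -2, 1, 2)
  u_2 = (21/13, -5/13, 48/13, -8/13)

Apply the Gram-Schmidt recurrence
  u_1 = v_1
  u_i = v_i − Σ_{j<i} ((v_i · u_j) / (u_j · u_j)) · u_j.

Step by step this gives:
  u_1 = (-2, -2, 1, 2)
  u_2 = (21/13, -5/13, 48/13, -8/13)

Orthogonality check:
  u_2 · u_1 = 0 (should be 0)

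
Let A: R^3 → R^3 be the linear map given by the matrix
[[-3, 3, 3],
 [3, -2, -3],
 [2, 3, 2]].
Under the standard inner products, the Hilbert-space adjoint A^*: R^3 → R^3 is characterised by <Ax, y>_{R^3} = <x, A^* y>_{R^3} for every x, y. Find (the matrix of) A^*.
A^* = A^T =
[[-3, 3, 2],
 [3, -2, 3],
 [3, -3, 2]]

For real matrices with standard dot products, the defining identity <Ax, y> = <x, A^* y> gives (Ax)^T y = x^T (A^*) y, i.e. x^T A^T y = x^T (A^*) y. Since this holds for all x, y, we must have A^* = A^T. Therefore
A^* =
[[-3, 3, 2],
 [3, -2, 3],
 [3, -3, 2]].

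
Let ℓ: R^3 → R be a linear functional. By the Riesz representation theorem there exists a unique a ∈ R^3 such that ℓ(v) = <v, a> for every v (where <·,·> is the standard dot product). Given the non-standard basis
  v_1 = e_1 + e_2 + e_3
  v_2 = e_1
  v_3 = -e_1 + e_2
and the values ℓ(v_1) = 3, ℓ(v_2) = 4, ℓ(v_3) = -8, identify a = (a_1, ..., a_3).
a = (4, -4, 3)

Write a = (a_1, ..., a_3) in the standard basis. For each basis vector v_i, ℓ(v_i) = <v_i, a> is a linear equation in the a_j's. Collect the n equations into a matrix system V a = ℓ, where row i of V is v_i (expressed in the standard basis). Since V is invertible (lower-triangular with 1s on the diagonal, up to permutation), solve by back-substitution:
  V =
[[1, 1, 1],
 [1, 0, 0],
 [-1, 1, 0]]
  V a = (3, 4, -8)
Solving gives a = (4, -4, 3).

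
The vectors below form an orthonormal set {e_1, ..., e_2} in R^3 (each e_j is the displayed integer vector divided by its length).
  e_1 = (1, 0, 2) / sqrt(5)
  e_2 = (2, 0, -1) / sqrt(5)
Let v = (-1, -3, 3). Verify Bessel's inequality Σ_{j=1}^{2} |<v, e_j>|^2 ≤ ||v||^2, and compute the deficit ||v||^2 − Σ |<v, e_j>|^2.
Σ |<v, e_j>|^2 = 10; ||v||^2 = 19; deficit = 9

Write each e_j = u_j / sqrt(<u_j, u_j>) where u_j is the displayed integer vector. Then <v, e_j> = <v, u_j> / sqrt(<u_j, u_j>), so |<v, e_j>|^2 = <v, u_j>^2 / <u_j, u_j>.
Coefficients: <v, e_1> = 5/sqrt(5), <v, e_2> = -5/sqrt(5).
Square and sum: Σ |<v, e_j>|^2 = 10.
Compute ||v||^2 = v·v = 19.
Deficit = 19 − 10 = 9 ≥ 0, confirming Bessel's inequality. (The deficit equals ||v − Σ <v,e_j> e_j||^2, the squared distance from v to span{e_j}.)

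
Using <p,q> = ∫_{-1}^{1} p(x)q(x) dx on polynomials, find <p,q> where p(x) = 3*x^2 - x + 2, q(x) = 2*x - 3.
<p,q> = -58/3

Expand the product: p(x)·q(x) = 6*x^3 - 11*x^2 + 7*x - 6.
∫_{-1}^{1} of each monomial x^k gives [2/(k+1) if k even, 0 if k odd]. Integrating term-by-term (or equivalently evaluating the antiderivative F(x) = 3*x^4/2 - 11*x^3/3 + 7*x^2/2 - 6*x at the endpoints):
  F(1) − F(−1) = -14/3 − (44/3) = -58/3.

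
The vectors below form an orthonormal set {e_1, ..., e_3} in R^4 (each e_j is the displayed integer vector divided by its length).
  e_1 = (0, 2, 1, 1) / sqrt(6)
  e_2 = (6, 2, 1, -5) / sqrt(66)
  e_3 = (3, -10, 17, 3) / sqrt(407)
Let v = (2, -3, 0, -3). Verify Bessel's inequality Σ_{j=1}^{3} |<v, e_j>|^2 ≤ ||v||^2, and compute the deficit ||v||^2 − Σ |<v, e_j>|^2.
Σ |<v, e_j>|^2 = 813/37; ||v||^2 = 22; deficit = 1/37

Write each e_j = u_j / sqrt(<u_j, u_j>) where u_j is the displayed integer vector. Then <v, e_j> = <v, u_j> / sqrt(<u_j, u_j>), so |<v, e_j>|^2 = <v, u_j>^2 / <u_j, u_j>.
Coefficients: <v, e_1> = -9/sqrt(6), <v, e_2> = 21/sqrt(66), <v, e_3> = 27/sqrt(407).
Square and sum: Σ |<v, e_j>|^2 = 813/37.
Compute ||v||^2 = v·v = 22.
Deficit = 22 − 813/37 = 1/37 ≥ 0, confirming Bessel's inequality. (The deficit equals ||v − Σ <v,e_j> e_j||^2, the squared distance from v to span{e_j}.)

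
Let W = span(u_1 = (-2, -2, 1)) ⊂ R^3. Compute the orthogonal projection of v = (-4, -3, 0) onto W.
proj_W(v) = (-28/9, -28/9, 14/9)

Set up U = [u_1 | ... | u_1] ∈ R^(3×1). The projector onto W = col(U) is P = U (U^T U)^(-1) U^T.
Compute U^T U =
  [9],
and U^T v = (14).
Solve U^T U · c = U^T v for the coefficients: c = (14/9). The projection is proj_W(v) = U c.
Check: (v - proj_W(v)) · u_1 = 0  (should be 0).
Result: proj_W(v) = (-28/9, -28/9, 14/9).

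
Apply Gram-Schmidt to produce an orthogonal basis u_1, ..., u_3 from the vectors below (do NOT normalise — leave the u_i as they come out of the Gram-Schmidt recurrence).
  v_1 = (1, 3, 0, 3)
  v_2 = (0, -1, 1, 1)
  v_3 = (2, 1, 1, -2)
Orthogonal basis:
  u_1 = (1, 3, 0, 3)
  u_2 = (0, -1, 1, 1)
  u_3 = (39/19, 28/57, 5/3, -67/57)

Apply the Gram-Schmidt recurrence
  u_1 = v_1
  u_i = v_i − Σ_{j<i} ((v_i · u_j) / (u_j · u_j)) · u_j.

Step by step this gives:
  u_1 = (1, 3, 0, 3)
  u_2 = (0, -1, 1, 1)
  u_3 = (39/19, 28/57, 5/3, -67/57)

Orthogonality check:
  u_2 · u_1 = 0 (should be 0)
  u_3 · u_1 = 0 (should be 0)
  u_3 · u_2 = 0 (should be 0)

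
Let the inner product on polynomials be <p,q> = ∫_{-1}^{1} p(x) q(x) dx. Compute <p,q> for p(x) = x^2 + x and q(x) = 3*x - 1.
<p,q> = 4/3

Expand the product: p(x)·q(x) = 3*x^3 + 2*x^2 - x.
∫_{-1}^{1} of each monomial x^k gives [2/(k+1) if k even, 0 if k odd]. Integrating term-by-term (or equivalently evaluating the antiderivative F(x) = 3*x^4/4 + 2*x^3/3 - x^2/2 at the endpoints):
  F(1) − F(−1) = 11/12 − (-5/12) = 4/3.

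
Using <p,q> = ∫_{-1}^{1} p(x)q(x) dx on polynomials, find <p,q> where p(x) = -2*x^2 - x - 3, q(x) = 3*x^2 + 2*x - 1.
<p,q> = -12/5

Expand the product: p(x)·q(x) = -6*x^4 - 7*x^3 - 9*x^2 - 5*x + 3.
∫_{-1}^{1} of each monomial x^k gives [2/(k+1) if k even, 0 if k odd]. Integrating term-by-term (or equivalently evaluating the antiderivative F(x) = -6*x^5/5 - 7*x^4/4 - 3*x^3 - 5*x^2/2 + 3*x at the endpoints):
  F(1) − F(−1) = -109/20 − (-61/20) = -12/5.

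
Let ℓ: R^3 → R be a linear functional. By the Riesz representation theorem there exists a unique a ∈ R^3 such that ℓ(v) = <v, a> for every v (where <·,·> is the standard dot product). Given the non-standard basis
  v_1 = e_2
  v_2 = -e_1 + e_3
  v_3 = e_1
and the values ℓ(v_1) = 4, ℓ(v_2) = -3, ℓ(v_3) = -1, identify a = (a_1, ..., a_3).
a = (-1, 4, -4)

Write a = (a_1, ..., a_3) in the standard basis. For each basis vector v_i, ℓ(v_i) = <v_i, a> is a linear equation in the a_j's. Collect the n equations into a matrix system V a = ℓ, where row i of V is v_i (expressed in the standard basis). Since V is invertible (lower-triangular with 1s on the diagonal, up to permutation), solve by back-substitution:
  V =
[[0, 1, 0],
 [-1, 0, 1],
 [1, 0, 0]]
  V a = (4, -3, -1)
Solving gives a = (-1, 4, -4).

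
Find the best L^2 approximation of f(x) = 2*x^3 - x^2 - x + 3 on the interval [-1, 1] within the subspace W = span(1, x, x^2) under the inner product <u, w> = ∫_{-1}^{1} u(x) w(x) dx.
g(x) = -x^2 + x/5 + 3

The best approximation g ∈ W is the orthogonal projection of f onto W. Writing g = a_0 + a_1 x + a_2 x^2, the coefficients solve the normal equations G · a = b where
  G_{ij} = <φ_i, φ_j> and b_i = <f, φ_i>, with φ_0 = 1, φ_1 = x, φ_2 = x^2.
G =
  [2, 0, 2/3]
  [0, 2/3, 0]
  [2/3, 0, 2/5],
b = (16/3, 2/15, 8/5).
Solving gives a_0 = 3, a_1 = 1/5, a_2 = -1, so
  g(x) = -x^2 + x/5 + 3.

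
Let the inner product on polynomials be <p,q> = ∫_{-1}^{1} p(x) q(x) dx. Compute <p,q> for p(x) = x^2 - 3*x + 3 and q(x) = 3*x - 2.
<p,q> = -58/3

Expand the product: p(x)·q(x) = 3*x^3 - 11*x^2 + 15*x - 6.
∫_{-1}^{1} of each monomial x^k gives [2/(k+1) if k even, 0 if k odd]. Integrating term-by-term (or equivalently evaluating the antiderivative F(x) = 3*x^4/4 - 11*x^3/3 + 15*x^2/2 - 6*x at the endpoints):
  F(1) − F(−1) = -17/12 − (215/12) = -58/3.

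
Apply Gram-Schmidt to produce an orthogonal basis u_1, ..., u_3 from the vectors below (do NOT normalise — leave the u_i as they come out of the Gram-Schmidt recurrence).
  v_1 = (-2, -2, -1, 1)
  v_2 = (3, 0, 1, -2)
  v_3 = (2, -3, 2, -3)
Orthogonal basis:
  u_1 = (-2, -2, -1, 1)
  u_2 = (6/5, -9/5, 1/10, -11/10)
  u_3 = (-53/59, -9/59, 89/59, -35/59)

Apply the Gram-Schmidt recurrence
  u_1 = v_1
  u_i = v_i − Σ_{j<i} ((v_i · u_j) / (u_j · u_j)) · u_j.

Step by step this gives:
  u_1 = (-2, -2, -1, 1)
  u_2 = (6/5, -9/5, 1/10, -11/10)
  u_3 = (-53/59, -9/59, 89/59, -35/59)

Orthogonality check:
  u_2 · u_1 = 0 (should be 0)
  u_3 · u_1 = 0 (should be 0)
  u_3 · u_2 = 0 (should be 0)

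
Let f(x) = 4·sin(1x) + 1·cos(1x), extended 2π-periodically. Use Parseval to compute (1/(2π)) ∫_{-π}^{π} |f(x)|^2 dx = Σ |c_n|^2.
Σ |c_n|^2 = 17/2

Expand |f|^2 and use orthogonality of {sin(nx), cos(mx)} on [-π, π]:
  ∫_{-π}^{π} sin(nx)^2 dx = π, ∫ cos(mx)^2 dx = π, and cross terms integrate to 0.
So ∫_{-π}^{π} f(x)^2 dx = 4^2 · π + 1^2 · π = (16 + 1)π.
Divide by 2π: (16 + 1)/2 = 17/2.
By Parseval, this equals Σ |c_n|^2.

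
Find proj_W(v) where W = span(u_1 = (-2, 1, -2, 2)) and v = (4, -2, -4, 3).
proj_W(v) = (-8/13, 4/13, -8/13, 8/13)

Set up U = [u_1 | ... | u_1] ∈ R^(4×1). The projector onto W = col(U) is P = U (U^T U)^(-1) U^T.
Compute U^T U =
  [13],
and U^T v = (4).
Solve U^T U · c = U^T v for the coefficients: c = (4/13). The projection is proj_W(v) = U c.
Check: (v - proj_W(v)) · u_1 = 0  (should be 0).
Result: proj_W(v) = (-8/13, 4/13, -8/13, 8/13).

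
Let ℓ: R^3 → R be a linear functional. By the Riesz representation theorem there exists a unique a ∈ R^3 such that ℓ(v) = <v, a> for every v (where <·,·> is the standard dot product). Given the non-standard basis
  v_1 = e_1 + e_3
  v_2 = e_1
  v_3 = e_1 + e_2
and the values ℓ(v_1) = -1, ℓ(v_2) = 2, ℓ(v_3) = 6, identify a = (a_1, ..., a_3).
a = (2, 4, -3)

Write a = (a_1, ..., a_3) in the standard basis. For each basis vector v_i, ℓ(v_i) = <v_i, a> is a linear equation in the a_j's. Collect the n equations into a matrix system V a = ℓ, where row i of V is v_i (expressed in the standard basis). Since V is invertible (lower-triangular with 1s on the diagonal, up to permutation), solve by back-substitution:
  V =
[[1, 0, 1],
 [1, 0, 0],
 [1, 1, 0]]
  V a = (-1, 2, 6)
Solving gives a = (2, 4, -3).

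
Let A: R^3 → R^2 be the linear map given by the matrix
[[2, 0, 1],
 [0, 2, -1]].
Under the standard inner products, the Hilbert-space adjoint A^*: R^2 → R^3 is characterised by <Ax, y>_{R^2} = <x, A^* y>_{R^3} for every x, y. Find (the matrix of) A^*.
A^* = A^T =
[[2, 0],
 [0, 2],
 [1, -1]]

For real matrices with standard dot products, the defining identity <Ax, y> = <x, A^* y> gives (Ax)^T y = x^T (A^*) y, i.e. x^T A^T y = x^T (A^*) y. Since this holds for all x, y, we must have A^* = A^T. Therefore
A^* =
[[2, 0],
 [0, 2],
 [1, -1]].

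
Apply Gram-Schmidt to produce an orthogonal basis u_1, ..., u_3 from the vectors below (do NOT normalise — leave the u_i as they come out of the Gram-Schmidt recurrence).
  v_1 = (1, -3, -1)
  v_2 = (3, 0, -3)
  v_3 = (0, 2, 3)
Orthogonal basis:
  u_1 = (1, -3, -1)
  u_2 = (27/11, 18/11, -27/11)
  u_3 = (3/2, 0, 3/2)

Apply the Gram-Schmidt recurrence
  u_1 = v_1
  u_i = v_i − Σ_{j<i} ((v_i · u_j) / (u_j · u_j)) · u_j.

Step by step this gives:
  u_1 = (1, -3, -1)
  u_2 = (27/11, 18/11, -27/11)
  u_3 = (3/2, 0, 3/2)

Orthogonality check:
  u_2 · u_1 = 0 (should be 0)
  u_3 · u_1 = 0 (should be 0)
  u_3 · u_2 = 0 (should be 0)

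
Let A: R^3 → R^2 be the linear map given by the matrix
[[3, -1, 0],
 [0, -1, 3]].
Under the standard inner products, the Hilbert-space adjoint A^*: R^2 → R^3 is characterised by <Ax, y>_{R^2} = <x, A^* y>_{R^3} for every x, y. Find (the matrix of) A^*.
A^* = A^T =
[[3, 0],
 [-1, -1],
 [0, 3]]

For real matrices with standard dot products, the defining identity <Ax, y> = <x, A^* y> gives (Ax)^T y = x^T (A^*) y, i.e. x^T A^T y = x^T (A^*) y. Since this holds for all x, y, we must have A^* = A^T. Therefore
A^* =
[[3, 0],
 [-1, -1],
 [0, 3]].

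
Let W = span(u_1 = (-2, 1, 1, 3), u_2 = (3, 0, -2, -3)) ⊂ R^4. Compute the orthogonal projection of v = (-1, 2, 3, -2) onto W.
proj_W(v) = (-26/41, -29/41, 27/41, -3/41)

Set up U = [u_1 | ... | u_2] ∈ R^(4×2). The projector onto W = col(U) is P = U (U^T U)^(-1) U^T.
Compute U^T U =
  [15, -17]
  [-17, 22],
and U^T v = (1, -3).
Solve U^T U · c = U^T v for the coefficients: c = (-29/41, -28/41). The projection is proj_W(v) = U c.
Check: (v - proj_W(v)) · u_1 = 0  (should be 0).
Check: (v - proj_W(v)) · u_2 = 0  (should be 0).
Result: proj_W(v) = (-26/41, -29/41, 27/41, -3/41).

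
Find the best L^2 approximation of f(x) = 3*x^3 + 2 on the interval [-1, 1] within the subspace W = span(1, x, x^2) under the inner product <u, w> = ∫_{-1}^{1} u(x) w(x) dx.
g(x) = 9*x/5 + 2

The best approximation g ∈ W is the orthogonal projection of f onto W. Writing g = a_0 + a_1 x + a_2 x^2, the coefficients solve the normal equations G · a = b where
  G_{ij} = <φ_i, φ_j> and b_i = <f, φ_i>, with φ_0 = 1, φ_1 = x, φ_2 = x^2.
G =
  [2, 0, 2/3]
  [0, 2/3, 0]
  [2/3, 0, 2/5],
b = (4, 6/5, 4/3).
Solving gives a_0 = 2, a_1 = 9/5, a_2 = 0, so
  g(x) = 9*x/5 + 2.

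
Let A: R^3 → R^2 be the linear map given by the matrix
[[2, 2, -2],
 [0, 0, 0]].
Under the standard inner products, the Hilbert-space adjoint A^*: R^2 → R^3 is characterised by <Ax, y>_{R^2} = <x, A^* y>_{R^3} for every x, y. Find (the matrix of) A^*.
A^* = A^T =
[[2, 0],
 [2, 0],
 [-2, 0]]

For real matrices with standard dot products, the defining identity <Ax, y> = <x, A^* y> gives (Ax)^T y = x^T (A^*) y, i.e. x^T A^T y = x^T (A^*) y. Since this holds for all x, y, we must have A^* = A^T. Therefore
A^* =
[[2, 0],
 [2, 0],
 [-2, 0]].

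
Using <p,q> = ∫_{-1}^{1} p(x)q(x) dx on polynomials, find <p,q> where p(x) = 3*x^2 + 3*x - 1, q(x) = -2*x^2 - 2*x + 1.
<p,q> = -76/15

Expand the product: p(x)·q(x) = -6*x^4 - 12*x^3 - x^2 + 5*x - 1.
∫_{-1}^{1} of each monomial x^k gives [2/(k+1) if k even, 0 if k odd]. Integrating term-by-term (or equivalently evaluating the antiderivative F(x) = -6*x^5/5 - 3*x^4 - x^3/3 + 5*x^2/2 - x at the endpoints):
  F(1) − F(−1) = -91/30 − (61/30) = -76/15.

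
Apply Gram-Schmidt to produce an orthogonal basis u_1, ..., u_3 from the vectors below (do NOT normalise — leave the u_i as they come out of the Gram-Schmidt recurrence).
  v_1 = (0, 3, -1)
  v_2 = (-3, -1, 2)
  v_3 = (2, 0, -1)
Orthogonal basis:
  u_1 = (0, 3, -1)
  u_2 = (-3, 1/2, 3/2)
  u_3 = (1/23, 3/115, 9/115)

Apply the Gram-Schmidt recurrence
  u_1 = v_1
  u_i = v_i − Σ_{j<i} ((v_i · u_j) / (u_j · u_j)) · u_j.

Step by step this gives:
  u_1 = (0, 3, -1)
  u_2 = (-3, 1/2, 3/2)
  u_3 = (1/23, 3/115, 9/115)

Orthogonality check:
  u_2 · u_1 = 0 (should be 0)
  u_3 · u_1 = 0 (should be 0)
  u_3 · u_2 = 0 (should be 0)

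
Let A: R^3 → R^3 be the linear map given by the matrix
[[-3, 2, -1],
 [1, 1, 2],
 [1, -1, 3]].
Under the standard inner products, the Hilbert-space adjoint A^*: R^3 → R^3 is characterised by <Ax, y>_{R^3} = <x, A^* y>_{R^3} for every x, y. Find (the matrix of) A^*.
A^* = A^T =
[[-3, 1, 1],
 [2, 1, -1],
 [-1, 2, 3]]

For real matrices with standard dot products, the defining identity <Ax, y> = <x, A^* y> gives (Ax)^T y = x^T (A^*) y, i.e. x^T A^T y = x^T (A^*) y. Since this holds for all x, y, we must have A^* = A^T. Therefore
A^* =
[[-3, 1, 1],
 [2, 1, -1],
 [-1, 2, 3]].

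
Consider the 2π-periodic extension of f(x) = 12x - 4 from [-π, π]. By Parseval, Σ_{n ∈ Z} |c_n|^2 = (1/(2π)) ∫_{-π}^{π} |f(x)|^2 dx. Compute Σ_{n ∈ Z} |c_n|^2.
Σ |c_n|^2 = 48π^2 + 16

Expand and integrate term by term over [-π, π]:
  ∫ (12x)^2 dx = 144·(2π^3/3); ∫ 2·12·(-4)·x dx = 0 (odd integrand); ∫ (-4)^2 dx = 16·2π.
So (1/(2π)) ∫_{-π}^{π} (12x - 4)^2 dx = 144π^2/3 + 16 = 48π^2 + 16.
Parseval ⇒ Σ |c_n|^2 = 48π^2 + 16.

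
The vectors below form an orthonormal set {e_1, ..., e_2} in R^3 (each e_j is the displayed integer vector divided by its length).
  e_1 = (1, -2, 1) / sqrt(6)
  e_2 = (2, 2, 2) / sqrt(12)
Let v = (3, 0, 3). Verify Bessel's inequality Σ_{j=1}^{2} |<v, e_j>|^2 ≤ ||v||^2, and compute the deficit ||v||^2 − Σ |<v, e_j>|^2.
Σ |<v, e_j>|^2 = 18; ||v||^2 = 18; deficit = 0

Write each e_j = u_j / sqrt(<u_j, u_j>) where u_j is the displayed integer vector. Then <v, e_j> = <v, u_j> / sqrt(<u_j, u_j>), so |<v, e_j>|^2 = <v, u_j>^2 / <u_j, u_j>.
Coefficients: <v, e_1> = 6/sqrt(6), <v, e_2> = 12/sqrt(12).
Square and sum: Σ |<v, e_j>|^2 = 18.
Compute ||v||^2 = v·v = 18.
Deficit = 18 − 18 = 0 ≥ 0, confirming Bessel's inequality. (The deficit equals ||v − Σ <v,e_j> e_j||^2, the squared distance from v to span{e_j}.)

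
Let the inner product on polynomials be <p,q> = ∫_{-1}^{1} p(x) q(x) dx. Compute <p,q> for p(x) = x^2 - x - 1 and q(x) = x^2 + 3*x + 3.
<p,q> = -94/15

Expand the product: p(x)·q(x) = x^4 + 2*x^3 - x^2 - 6*x - 3.
∫_{-1}^{1} of each monomial x^k gives [2/(k+1) if k even, 0 if k odd]. Integrating term-by-term (or equivalently evaluating the antiderivative F(x) = x^5/5 + x^4/2 - x^3/3 - 3*x^2 - 3*x at the endpoints):
  F(1) − F(−1) = -169/30 − (19/30) = -94/15.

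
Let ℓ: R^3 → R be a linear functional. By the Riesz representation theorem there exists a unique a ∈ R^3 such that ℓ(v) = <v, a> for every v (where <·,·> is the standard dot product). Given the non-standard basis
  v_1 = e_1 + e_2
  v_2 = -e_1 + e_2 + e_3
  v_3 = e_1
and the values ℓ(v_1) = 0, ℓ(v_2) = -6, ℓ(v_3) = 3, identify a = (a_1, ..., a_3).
a = (3, -3, 0)

Write a = (a_1, ..., a_3) in the standard basis. For each basis vector v_i, ℓ(v_i) = <v_i, a> is a linear equation in the a_j's. Collect the n equations into a matrix system V a = ℓ, where row i of V is v_i (expressed in the standard basis). Since V is invertible (lower-triangular with 1s on the diagonal, up to permutation), solve by back-substitution:
  V =
[[1, 1, 0],
 [-1, 1, 1],
 [1, 0, 0]]
  V a = (0, -6, 3)
Solving gives a = (3, -3, 0).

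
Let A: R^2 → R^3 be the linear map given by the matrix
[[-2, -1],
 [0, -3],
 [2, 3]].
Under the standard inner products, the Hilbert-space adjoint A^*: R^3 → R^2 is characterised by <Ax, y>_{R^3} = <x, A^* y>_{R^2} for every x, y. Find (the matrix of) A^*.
A^* = A^T =
[[-2, 0, 2],
 [-1, -3, 3]]

For real matrices with standard dot products, the defining identity <Ax, y> = <x, A^* y> gives (Ax)^T y = x^T (A^*) y, i.e. x^T A^T y = x^T (A^*) y. Since this holds for all x, y, we must have A^* = A^T. Therefore
A^* =
[[-2, 0, 2],
 [-1, -3, 3]].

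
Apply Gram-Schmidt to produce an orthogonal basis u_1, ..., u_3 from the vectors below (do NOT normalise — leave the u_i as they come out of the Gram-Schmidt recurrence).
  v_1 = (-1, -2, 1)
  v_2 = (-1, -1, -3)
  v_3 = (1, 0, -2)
Orthogonal basis:
  u_1 = (-1, -2, 1)
  u_2 = (-1, -1, -3)
  u_3 = (21/22, -6/11, -3/22)

Apply the Gram-Schmidt recurrence
  u_1 = v_1
  u_i = v_i − Σ_{j<i} ((v_i · u_j) / (u_j · u_j)) · u_j.

Step by step this gives:
  u_1 = (-1, -2, 1)
  u_2 = (-1, -1, -3)
  u_3 = (21/22, -6/11, -3/22)

Orthogonality check:
  u_2 · u_1 = 0 (should be 0)
  u_3 · u_1 = 0 (should be 0)
  u_3 · u_2 = 0 (should be 0)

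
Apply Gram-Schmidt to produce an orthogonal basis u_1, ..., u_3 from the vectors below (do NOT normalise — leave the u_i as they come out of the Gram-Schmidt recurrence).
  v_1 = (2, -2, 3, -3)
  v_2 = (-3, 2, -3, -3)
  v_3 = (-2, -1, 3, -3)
Orthogonal basis:
  u_1 = (2, -2, 3, -3)
  u_2 = (-29/13, 16/13, -24/13, -54/13)
  u_3 = (-846/353, -81/353, 651/353, 141/353)

Apply the Gram-Schmidt recurrence
  u_1 = v_1
  u_i = v_i − Σ_{j<i} ((v_i · u_j) / (u_j · u_j)) · u_j.

Step by step this gives:
  u_1 = (2, -2, 3, -3)
  u_2 = (-29/13, 16/13, -24/13, -54/13)
  u_3 = (-846/353, -81/353, 651/353, 141/353)

Orthogonality check:
  u_2 · u_1 = 0 (should be 0)
  u_3 · u_1 = 0 (should be 0)
  u_3 · u_2 = 0 (should be 0)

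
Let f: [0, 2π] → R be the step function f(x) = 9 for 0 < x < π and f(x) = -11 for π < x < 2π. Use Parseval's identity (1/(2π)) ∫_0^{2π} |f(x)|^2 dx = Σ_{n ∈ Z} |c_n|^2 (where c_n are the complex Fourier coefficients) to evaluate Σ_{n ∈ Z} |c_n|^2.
Σ |c_n|^2 = 101

Parseval equates the L^2 energy of f (normalised by 1/(2π)) with the ℓ^2 sum of its Fourier coefficients: (1/(2π)) ∫_0^{2π} |f|^2 = Σ |c_n|^2.
Compute the left side: (1/(2π)) [∫_0^π 9^2 dx + ∫_π^{2π} (-11)^2 dx] = (1/(2π)) · (81π + 121π) = (81 + 121)/2 = 101.
So Σ_{n ∈ Z} |c_n|^2 = 101.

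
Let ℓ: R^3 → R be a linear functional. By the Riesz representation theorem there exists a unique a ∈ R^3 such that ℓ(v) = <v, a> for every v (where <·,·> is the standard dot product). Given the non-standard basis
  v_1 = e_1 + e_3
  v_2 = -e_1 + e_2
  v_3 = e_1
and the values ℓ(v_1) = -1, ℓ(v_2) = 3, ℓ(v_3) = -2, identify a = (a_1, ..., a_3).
a = (-2, 1, 1)

Write a = (a_1, ..., a_3) in the standard basis. For each basis vector v_i, ℓ(v_i) = <v_i, a> is a linear equation in the a_j's. Collect the n equations into a matrix system V a = ℓ, where row i of V is v_i (expressed in the standard basis). Since V is invertible (lower-triangular with 1s on the diagonal, up to permutation), solve by back-substitution:
  V =
[[1, 0, 1],
 [-1, 1, 0],
 [1, 0, 0]]
  V a = (-1, 3, -2)
Solving gives a = (-2, 1, 1).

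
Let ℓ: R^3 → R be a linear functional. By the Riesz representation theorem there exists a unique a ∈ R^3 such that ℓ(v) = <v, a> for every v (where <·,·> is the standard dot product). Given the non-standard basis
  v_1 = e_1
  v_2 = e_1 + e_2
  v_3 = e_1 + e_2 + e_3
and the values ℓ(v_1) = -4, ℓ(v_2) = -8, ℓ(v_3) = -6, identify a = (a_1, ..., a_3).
a = (-4, -4, 2)

Write a = (a_1, ..., a_3) in the standard basis. For each basis vector v_i, ℓ(v_i) = <v_i, a> is a linear equation in the a_j's. Collect the n equations into a matrix system V a = ℓ, where row i of V is v_i (expressed in the standard basis). Since V is invertible (lower-triangular with 1s on the diagonal, up to permutation), solve by back-substitution:
  V =
[[1, 0, 0],
 [1, 1, 0],
 [1, 1, 1]]
  V a = (-4, -8, -6)
Solving gives a = (-4, -4, 2).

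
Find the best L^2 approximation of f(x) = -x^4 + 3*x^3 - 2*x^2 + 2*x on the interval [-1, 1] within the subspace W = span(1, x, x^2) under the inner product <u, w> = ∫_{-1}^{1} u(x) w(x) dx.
g(x) = -20*x^2/7 + 19*x/5 + 3/35

The best approximation g ∈ W is the orthogonal projection of f onto W. Writing g = a_0 + a_1 x + a_2 x^2, the coefficients solve the normal equations G · a = b where
  G_{ij} = <φ_i, φ_j> and b_i = <f, φ_i>, with φ_0 = 1, φ_1 = x, φ_2 = x^2.
G =
  [2, 0, 2/3]
  [0, 2/3, 0]
  [2/3, 0, 2/5],
b = (-26/15, 38/15, -38/35).
Solving gives a_0 = 3/35, a_1 = 19/5, a_2 = -20/7, so
  g(x) = -20*x^2/7 + 19*x/5 + 3/35.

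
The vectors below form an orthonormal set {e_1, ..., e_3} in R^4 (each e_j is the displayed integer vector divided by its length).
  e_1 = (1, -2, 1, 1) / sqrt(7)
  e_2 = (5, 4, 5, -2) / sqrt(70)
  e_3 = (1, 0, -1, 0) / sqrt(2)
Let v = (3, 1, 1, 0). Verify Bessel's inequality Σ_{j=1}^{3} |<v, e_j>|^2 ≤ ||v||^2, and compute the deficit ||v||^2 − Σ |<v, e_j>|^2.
Σ |<v, e_j>|^2 = 54/5; ||v||^2 = 11; deficit = 1/5

Write each e_j = u_j / sqrt(<u_j, u_j>) where u_j is the displayed integer vector. Then <v, e_j> = <v, u_j> / sqrt(<u_j, u_j>), so |<v, e_j>|^2 = <v, u_j>^2 / <u_j, u_j>.
Coefficients: <v, e_1> = 2/sqrt(7), <v, e_2> = 24/sqrt(70), <v, e_3> = 2/sqrt(2).
Square and sum: Σ |<v, e_j>|^2 = 54/5.
Compute ||v||^2 = v·v = 11.
Deficit = 11 − 54/5 = 1/5 ≥ 0, confirming Bessel's inequality. (The deficit equals ||v − Σ <v,e_j> e_j||^2, the squared distance from v to span{e_j}.)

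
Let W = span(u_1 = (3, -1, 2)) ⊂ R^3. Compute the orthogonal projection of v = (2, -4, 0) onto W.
proj_W(v) = (15/7, -5/7, 10/7)

Set up U = [u_1 | ... | u_1] ∈ R^(3×1). The projector onto W = col(U) is P = U (U^T U)^(-1) U^T.
Compute U^T U =
  [14],
and U^T v = (10).
Solve U^T U · c = U^T v for the coefficients: c = (5/7). The projection is proj_W(v) = U c.
Check: (v - proj_W(v)) · u_1 = 0  (should be 0).
Result: proj_W(v) = (15/7, -5/7, 10/7).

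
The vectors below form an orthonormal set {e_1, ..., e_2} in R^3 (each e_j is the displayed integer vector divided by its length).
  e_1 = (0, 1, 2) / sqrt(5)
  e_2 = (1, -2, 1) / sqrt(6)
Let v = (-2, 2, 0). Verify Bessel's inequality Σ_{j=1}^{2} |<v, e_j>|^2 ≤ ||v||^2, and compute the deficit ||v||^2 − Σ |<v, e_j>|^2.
Σ |<v, e_j>|^2 = 34/5; ||v||^2 = 8; deficit = 6/5

Write each e_j = u_j / sqrt(<u_j, u_j>) where u_j is the displayed integer vector. Then <v, e_j> = <v, u_j> / sqrt(<u_j, u_j>), so |<v, e_j>|^2 = <v, u_j>^2 / <u_j, u_j>.
Coefficients: <v, e_1> = 2/sqrt(5), <v, e_2> = -6/sqrt(6).
Square and sum: Σ |<v, e_j>|^2 = 34/5.
Compute ||v||^2 = v·v = 8.
Deficit = 8 − 34/5 = 6/5 ≥ 0, confirming Bessel's inequality. (The deficit equals ||v − Σ <v,e_j> e_j||^2, the squared distance from v to span{e_j}.)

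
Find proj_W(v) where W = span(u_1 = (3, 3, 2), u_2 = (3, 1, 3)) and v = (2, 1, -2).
proj_W(v) = (27/94, 163/94, -25/47)

Set up U = [u_1 | ... | u_2] ∈ R^(3×2). The projector onto W = col(U) is P = U (U^T U)^(-1) U^T.
Compute U^T U =
  [22, 18]
  [18, 19],
and U^T v = (5, 1).
Solve U^T U · c = U^T v for the coefficients: c = (77/94, -34/47). The projection is proj_W(v) = U c.
Check: (v - proj_W(v)) · u_1 = 0  (should be 0).
Check: (v - proj_W(v)) · u_2 = 0  (should be 0).
Result: proj_W(v) = (27/94, 163/94, -25/47).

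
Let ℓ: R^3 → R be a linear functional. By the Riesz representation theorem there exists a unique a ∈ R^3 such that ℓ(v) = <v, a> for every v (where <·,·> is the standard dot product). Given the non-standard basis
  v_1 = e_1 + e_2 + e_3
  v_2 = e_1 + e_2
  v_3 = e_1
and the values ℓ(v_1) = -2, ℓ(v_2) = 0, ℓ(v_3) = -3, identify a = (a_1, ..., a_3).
a = (-3, 3, -2)

Write a = (a_1, ..., a_3) in the standard basis. For each basis vector v_i, ℓ(v_i) = <v_i, a> is a linear equation in the a_j's. Collect the n equations into a matrix system V a = ℓ, where row i of V is v_i (expressed in the standard basis). Since V is invertible (lower-triangular with 1s on the diagonal, up to permutation), solve by back-substitution:
  V =
[[1, 1, 1],
 [1, 1, 0],
 [1, 0, 0]]
  V a = (-2, 0, -3)
Solving gives a = (-3, 3, -2).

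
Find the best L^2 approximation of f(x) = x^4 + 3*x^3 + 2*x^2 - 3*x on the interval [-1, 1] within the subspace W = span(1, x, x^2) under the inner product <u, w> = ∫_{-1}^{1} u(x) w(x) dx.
g(x) = 20*x^2/7 - 6*x/5 - 3/35

The best approximation g ∈ W is the orthogonal projection of f onto W. Writing g = a_0 + a_1 x + a_2 x^2, the coefficients solve the normal equations G · a = b where
  G_{ij} = <φ_i, φ_j> and b_i = <f, φ_i>, with φ_0 = 1, φ_1 = x, φ_2 = x^2.
G =
  [2, 0, 2/3]
  [0, 2/3, 0]
  [2/3, 0, 2/5],
b = (26/15, -4/5, 38/35).
Solving gives a_0 = -3/35, a_1 = -6/5, a_2 = 20/7, so
  g(x) = 20*x^2/7 - 6*x/5 - 3/35.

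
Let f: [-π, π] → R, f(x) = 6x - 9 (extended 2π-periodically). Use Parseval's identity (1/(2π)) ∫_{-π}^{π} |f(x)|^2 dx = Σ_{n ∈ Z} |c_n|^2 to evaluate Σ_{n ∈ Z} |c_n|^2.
Σ |c_n|^2 = 12π^2 + 81

Expand and integrate term by term over [-π, π]:
  ∫ (6x)^2 dx = 36·(2π^3/3); ∫ 2·6·(-9)·x dx = 0 (odd integrand); ∫ (-9)^2 dx = 81·2π.
So (1/(2π)) ∫_{-π}^{π} (6x - 9)^2 dx = 36π^2/3 + 81 = 12π^2 + 81.
Parseval ⇒ Σ |c_n|^2 = 12π^2 + 81.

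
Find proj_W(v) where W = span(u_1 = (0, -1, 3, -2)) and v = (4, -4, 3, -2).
proj_W(v) = (0, -17/14, 51/14, -17/7)

Set up U = [u_1 | ... | u_1] ∈ R^(4×1). The projector onto W = col(U) is P = U (U^T U)^(-1) U^T.
Compute U^T U =
  [14],
and U^T v = (17).
Solve U^T U · c = U^T v for the coefficients: c = (17/14). The projection is proj_W(v) = U c.
Check: (v - proj_W(v)) · u_1 = 0  (should be 0).
Result: proj_W(v) = (0, -17/14, 51/14, -17/7).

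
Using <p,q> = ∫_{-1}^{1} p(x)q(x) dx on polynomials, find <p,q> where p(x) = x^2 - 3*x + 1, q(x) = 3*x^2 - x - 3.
<p,q> = -14/5

Expand the product: p(x)·q(x) = 3*x^4 - 10*x^3 + 3*x^2 + 8*x - 3.
∫_{-1}^{1} of each monomial x^k gives [2/(k+1) if k even, 0 if k odd]. Integrating term-by-term (or equivalently evaluating the antiderivative F(x) = 3*x^5/5 - 5*x^4/2 + x^3 + 4*x^2 - 3*x at the endpoints):
  F(1) − F(−1) = 1/10 − (29/10) = -14/5.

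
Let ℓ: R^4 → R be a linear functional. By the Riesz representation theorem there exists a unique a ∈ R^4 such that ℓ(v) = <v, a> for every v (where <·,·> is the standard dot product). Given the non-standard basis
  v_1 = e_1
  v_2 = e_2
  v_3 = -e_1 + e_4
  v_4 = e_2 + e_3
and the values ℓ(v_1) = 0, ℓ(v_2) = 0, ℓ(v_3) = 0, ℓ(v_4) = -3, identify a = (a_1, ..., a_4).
a = (0, 0, -3, 0)

Write a = (a_1, ..., a_4) in the standard basis. For each basis vector v_i, ℓ(v_i) = <v_i, a> is a linear equation in the a_j's. Collect the n equations into a matrix system V a = ℓ, where row i of V is v_i (expressed in the standard basis). Since V is invertible (lower-triangular with 1s on the diagonal, up to permutation), solve by back-substitution:
  V =
[[1, 0, 0, 0],
 [0, 1, 0, 0],
 [-1, 0, 0, 1],
 [0, 1, 1, 0]]
  V a = (0, 0, 0, -3)
Solving gives a = (0, 0, -3, 0).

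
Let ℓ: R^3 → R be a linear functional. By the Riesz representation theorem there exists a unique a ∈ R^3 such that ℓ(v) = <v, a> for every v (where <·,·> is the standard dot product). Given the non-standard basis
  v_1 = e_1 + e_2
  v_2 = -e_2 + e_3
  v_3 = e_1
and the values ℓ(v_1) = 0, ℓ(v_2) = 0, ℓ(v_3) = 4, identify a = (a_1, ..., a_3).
a = (4, -4, -4)

Write a = (a_1, ..., a_3) in the standard basis. For each basis vector v_i, ℓ(v_i) = <v_i, a> is a linear equation in the a_j's. Collect the n equations into a matrix system V a = ℓ, where row i of V is v_i (expressed in the standard basis). Since V is invertible (lower-triangular with 1s on the diagonal, up to permutation), solve by back-substitution:
  V =
[[1, 1, 0],
 [0, -1, 1],
 [1, 0, 0]]
  V a = (0, 0, 4)
Solving gives a = (4, -4, -4).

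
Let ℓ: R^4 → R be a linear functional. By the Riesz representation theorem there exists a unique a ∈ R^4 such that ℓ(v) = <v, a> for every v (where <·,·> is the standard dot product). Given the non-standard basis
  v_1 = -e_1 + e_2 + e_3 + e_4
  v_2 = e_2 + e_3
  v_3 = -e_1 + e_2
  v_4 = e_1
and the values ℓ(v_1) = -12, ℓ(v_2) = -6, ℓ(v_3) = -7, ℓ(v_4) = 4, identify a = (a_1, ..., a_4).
a = (4, -3, -3, -2)

Write a = (a_1, ..., a_4) in the standard basis. For each basis vector v_i, ℓ(v_i) = <v_i, a> is a linear equation in the a_j's. Collect the n equations into a matrix system V a = ℓ, where row i of V is v_i (expressed in the standard basis). Since V is invertible (lower-triangular with 1s on the diagonal, up to permutation), solve by back-substitution:
  V =
[[-1, 1, 1, 1],
 [0, 1, 1, 0],
 [-1, 1, 0, 0],
 [1, 0, 0, 0]]
  V a = (-12, -6, -7, 4)
Solving gives a = (4, -3, -3, -2).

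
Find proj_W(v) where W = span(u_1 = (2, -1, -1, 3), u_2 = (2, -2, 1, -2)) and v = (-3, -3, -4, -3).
proj_W(v) = (-80/97, 29/97, 62/97, -175/97)

Set up U = [u_1 | ... | u_2] ∈ R^(4×2). The projector onto W = col(U) is P = U (U^T U)^(-1) U^T.
Compute U^T U =
  [15, -1]
  [-1, 13],
and U^T v = (-8, 2).
Solve U^T U · c = U^T v for the coefficients: c = (-51/97, 11/97). The projection is proj_W(v) = U c.
Check: (v - proj_W(v)) · u_1 = 0  (should be 0).
Check: (v - proj_W(v)) · u_2 = 0  (should be 0).
Result: proj_W(v) = (-80/97, 29/97, 62/97, -175/97).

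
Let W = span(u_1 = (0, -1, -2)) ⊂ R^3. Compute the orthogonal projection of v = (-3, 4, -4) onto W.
proj_W(v) = (0, -4/5, -8/5)

Set up U = [u_1 | ... | u_1] ∈ R^(3×1). The projector onto W = col(U) is P = U (U^T U)^(-1) U^T.
Compute U^T U =
  [5],
and U^T v = (4).
Solve U^T U · c = U^T v for the coefficients: c = (4/5). The projection is proj_W(v) = U c.
Check: (v - proj_W(v)) · u_1 = 0  (should be 0).
Result: proj_W(v) = (0, -4/5, -8/5).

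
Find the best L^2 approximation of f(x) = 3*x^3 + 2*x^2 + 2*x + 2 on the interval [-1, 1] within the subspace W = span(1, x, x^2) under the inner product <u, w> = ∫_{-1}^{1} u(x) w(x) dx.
g(x) = 2*x^2 + 19*x/5 + 2

The best approximation g ∈ W is the orthogonal projection of f onto W. Writing g = a_0 + a_1 x + a_2 x^2, the coefficients solve the normal equations G · a = b where
  G_{ij} = <φ_i, φ_j> and b_i = <f, φ_i>, with φ_0 = 1, φ_1 = x, φ_2 = x^2.
G =
  [2, 0, 2/3]
  [0, 2/3, 0]
  [2/3, 0, 2/5],
b = (16/3, 38/15, 32/15).
Solving gives a_0 = 2, a_1 = 19/5, a_2 = 2, so
  g(x) = 2*x^2 + 19*x/5 + 2.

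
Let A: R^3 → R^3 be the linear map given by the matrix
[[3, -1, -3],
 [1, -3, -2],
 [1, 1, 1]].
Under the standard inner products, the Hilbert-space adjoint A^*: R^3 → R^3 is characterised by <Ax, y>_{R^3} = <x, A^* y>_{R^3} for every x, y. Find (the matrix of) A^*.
A^* = A^T =
[[3, 1, 1],
 [-1, -3, 1],
 [-3, -2, 1]]

For real matrices with standard dot products, the defining identity <Ax, y> = <x, A^* y> gives (Ax)^T y = x^T (A^*) y, i.e. x^T A^T y = x^T (A^*) y. Since this holds for all x, y, we must have A^* = A^T. Therefore
A^* =
[[3, 1, 1],
 [-1, -3, 1],
 [-3, -2, 1]].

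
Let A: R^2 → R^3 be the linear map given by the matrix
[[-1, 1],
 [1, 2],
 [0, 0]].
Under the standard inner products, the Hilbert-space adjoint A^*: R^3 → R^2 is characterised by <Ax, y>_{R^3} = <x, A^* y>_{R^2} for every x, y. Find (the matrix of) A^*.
A^* = A^T =
[[-1, 1, 0],
 [1, 2, 0]]

For real matrices with standard dot products, the defining identity <Ax, y> = <x, A^* y> gives (Ax)^T y = x^T (A^*) y, i.e. x^T A^T y = x^T (A^*) y. Since this holds for all x, y, we must have A^* = A^T. Therefore
A^* =
[[-1, 1, 0],
 [1, 2, 0]].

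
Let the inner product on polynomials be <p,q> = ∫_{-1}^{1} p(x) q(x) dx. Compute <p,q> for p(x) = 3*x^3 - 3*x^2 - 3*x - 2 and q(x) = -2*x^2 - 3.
<p,q> = 346/15

Expand the product: p(x)·q(x) = -6*x^5 + 6*x^4 - 3*x^3 + 13*x^2 + 9*x + 6.
∫_{-1}^{1} of each monomial x^k gives [2/(k+1) if k even, 0 if k odd]. Integrating term-by-term (or equivalently evaluating the antiderivative F(x) = -x^6 + 6*x^5/5 - 3*x^4/4 + 13*x^3/3 + 9*x^2/2 + 6*x at the endpoints):
  F(1) − F(−1) = 857/60 − (-527/60) = 346/15.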